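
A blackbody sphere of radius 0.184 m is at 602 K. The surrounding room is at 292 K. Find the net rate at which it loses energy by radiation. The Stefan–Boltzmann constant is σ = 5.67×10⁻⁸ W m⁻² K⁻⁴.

A = 4πr² = 4π × (0.184)² = 0.425 m².
Q = σA(T⁴ − T_s⁴). T⁴ − T_s⁴ = (602)⁴ − (292)⁴ = 1.31×10^11 − 7.27×10^9 = 1.24×10^11 K⁴.
Q = 5.67×10⁻⁸ × 0.425 × 1.24×10^11 = 2990 W.

Q ≈ 2990 W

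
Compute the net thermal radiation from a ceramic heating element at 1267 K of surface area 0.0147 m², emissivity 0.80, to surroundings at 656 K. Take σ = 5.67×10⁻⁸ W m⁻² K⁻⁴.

Q ≈ 1590 W

Q = εσA(T⁴ − T_s⁴). T⁴ − T_s⁴ = (1267)⁴ − (656)⁴ = 2.58×10^12 − 1.85×10^11 = 2.39×10^12 K⁴.
Q = 0.80 × 5.67×10⁻⁸ × 0.0147 × 2.39×10^12 = 1590 W.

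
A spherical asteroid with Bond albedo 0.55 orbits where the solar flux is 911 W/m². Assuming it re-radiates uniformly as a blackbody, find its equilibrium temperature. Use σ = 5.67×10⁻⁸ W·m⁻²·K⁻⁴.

Power absorbed = (1−a)S·πR²; power emitted = 4πR²σT⁴. Equating and cancelling πR²:
T = ((1−a)S / 4σ)^(1/4) = (410 / (4 × 5.67×10⁻⁸))^(1/4) = (1.81×10^9)^(1/4).
T = 206 K.

T ≈ 206 K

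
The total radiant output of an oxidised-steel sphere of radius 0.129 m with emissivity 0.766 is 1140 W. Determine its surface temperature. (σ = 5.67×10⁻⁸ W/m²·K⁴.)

T ≈ 595 K

A = 4πr² = 4π × (0.129)² = 0.209 m².
From P = εσAT⁴, T = (P / εσA)^(1/4) = (1140 / (0.766 × 5.67×10⁻⁸ × 0.209))^(1/4).
T = (1.26×10^11)^(1/4) = 595 K.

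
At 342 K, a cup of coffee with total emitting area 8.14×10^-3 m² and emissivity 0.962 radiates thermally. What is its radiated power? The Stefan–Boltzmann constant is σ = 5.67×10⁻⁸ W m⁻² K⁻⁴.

P = εσAT⁴ = 0.962 × 5.67×10⁻⁸ × 8.14×10^-3 × (342)⁴ = 0.962 × 5.67×10⁻⁸ × 8.14×10^-3 × 1.37×10^10.
P = 6.07 W.

P ≈ 6.07 W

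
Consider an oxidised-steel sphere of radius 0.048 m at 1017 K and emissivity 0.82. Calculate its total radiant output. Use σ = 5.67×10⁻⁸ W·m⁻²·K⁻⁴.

P ≈ 1440 W

A = 4πr² = 4π × (0.048)² = 0.0290 m².
P = εσAT⁴ = 0.82 × 5.67×10⁻⁸ × 0.0290 × (1017)⁴ = 0.82 × 5.67×10⁻⁸ × 0.0290 × 1.07×10^12.
P = 1440 W.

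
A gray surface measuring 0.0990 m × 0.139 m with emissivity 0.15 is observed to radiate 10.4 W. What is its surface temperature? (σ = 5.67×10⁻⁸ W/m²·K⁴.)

T ≈ 546 K

A = 0.0990 × 0.139 = 0.0138 m².
From P = εσAT⁴, T = (P / εσA)^(1/4) = (10.4 / (0.15 × 5.67×10⁻⁸ × 0.0138))^(1/4).
T = (8.89×10^10)^(1/4) = 546 K.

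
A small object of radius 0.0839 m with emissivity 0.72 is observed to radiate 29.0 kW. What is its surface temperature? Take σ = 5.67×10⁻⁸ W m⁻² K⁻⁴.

T ≈ 1680 K

A = 4πr² = 4π × (0.0839)² = 0.0885 m².
From P = εσAT⁴, T = (P / εσA)^(1/4) = (29000 / (0.72 × 5.67×10⁻⁸ × 0.0885))^(1/4).
T = (8.03×10^12)^(1/4) = 1680 K.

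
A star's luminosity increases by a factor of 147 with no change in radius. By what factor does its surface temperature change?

P ∝ T⁴ ⇒ T ∝ P^(1/4), so T scales by (147)^(1/4) = 3.48.

factor ≈ 3.48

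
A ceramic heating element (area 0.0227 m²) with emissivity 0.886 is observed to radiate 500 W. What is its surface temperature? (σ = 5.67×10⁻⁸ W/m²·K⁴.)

From P = εσAT⁴, T = (P / εσA)^(1/4) = (500 / (0.886 × 5.67×10⁻⁸ × 0.0227))^(1/4).
T = (4.38×10^11)^(1/4) = 814 K.

T ≈ 814 K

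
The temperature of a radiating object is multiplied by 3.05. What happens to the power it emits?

P ∝ T⁴, so the power scales as (3.05)⁴ = 86.5.

factor ≈ 86.5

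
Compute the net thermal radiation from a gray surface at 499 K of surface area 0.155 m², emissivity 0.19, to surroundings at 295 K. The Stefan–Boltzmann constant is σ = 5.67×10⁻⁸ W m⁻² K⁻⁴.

Q = εσA(T⁴ − T_s⁴). T⁴ − T_s⁴ = (499)⁴ − (295)⁴ = 6.20×10^10 − 7.57×10^9 = 5.44×10^10 K⁴.
Q = 0.19 × 5.67×10⁻⁸ × 0.155 × 5.44×10^10 = 90.9 W.

Q ≈ 90.9 W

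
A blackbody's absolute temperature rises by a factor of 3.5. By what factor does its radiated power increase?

P ∝ T⁴, so the power scales as (3.5)⁴ = 150.

factor ≈ 150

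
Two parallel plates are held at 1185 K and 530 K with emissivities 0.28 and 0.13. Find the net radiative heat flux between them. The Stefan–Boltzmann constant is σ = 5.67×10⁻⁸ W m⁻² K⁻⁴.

q ≈ 10500 W/m²

For two large parallel gray plates, q = σ(T₁⁴ − T₂⁴) / (1/ε₁ + 1/ε₂ − 1).
1/ε₁ + 1/ε₂ − 1 = 1/0.28 + 1/0.13 − 1 = 10.26.
T₁⁴ − T₂⁴ = 1.97×10^12 − 7.89×10^10 = 1.89×10^12 K⁴.
q = 5.67×10⁻⁸ × 1.89×10^12 / 10.26 = 10500 W/m².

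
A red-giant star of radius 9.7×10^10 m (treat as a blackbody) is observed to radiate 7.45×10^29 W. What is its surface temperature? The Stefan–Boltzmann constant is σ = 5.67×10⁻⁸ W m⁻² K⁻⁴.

A = 4πr² = 4π × (9.7×10^10)² = 1.18×10^23 m².
From P = σAT⁴, T = (P / σA)^(1/4) = (7.45×10^29 / (5.67×10⁻⁸ × 1.18×10^23))^(1/4).
T = (1.11×10^14)^(1/4) = 3250 K.

T ≈ 3250 K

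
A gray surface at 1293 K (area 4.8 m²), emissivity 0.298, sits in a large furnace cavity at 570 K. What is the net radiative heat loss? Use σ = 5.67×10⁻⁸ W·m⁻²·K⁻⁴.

Q ≈ 2.18×10^5 W

Q = εσA(T⁴ − T_s⁴). T⁴ − T_s⁴ = (1293)⁴ − (570)⁴ = 2.80×10^12 − 1.06×10^11 = 2.69×10^12 K⁴.
Q = 0.298 × 5.67×10⁻⁸ × 4.80 × 2.69×10^12 = 2.18×10^5 W.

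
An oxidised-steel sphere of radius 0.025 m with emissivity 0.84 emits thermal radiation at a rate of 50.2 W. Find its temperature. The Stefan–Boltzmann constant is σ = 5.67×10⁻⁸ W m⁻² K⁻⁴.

A = 4πr² = 4π × (0.025)² = 7.85×10^-3 m².
From P = εσAT⁴, T = (P / εσA)^(1/4) = (50.2 / (0.84 × 5.67×10⁻⁸ × 7.85×10^-3))^(1/4).
T = (1.34×10^11)^(1/4) = 605 K.

T ≈ 605 K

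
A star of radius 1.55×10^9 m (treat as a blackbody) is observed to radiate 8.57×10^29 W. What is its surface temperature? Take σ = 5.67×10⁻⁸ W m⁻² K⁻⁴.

T ≈ 26600 K

A = 4πr² = 4π × (1.55×10^9)² = 3.02×10^19 m².
From P = σAT⁴, T = (P / σA)^(1/4) = (8.57×10^29 / (5.67×10⁻⁸ × 3.02×10^19))^(1/4).
T = (5.01×10^17)^(1/4) = 26600 K.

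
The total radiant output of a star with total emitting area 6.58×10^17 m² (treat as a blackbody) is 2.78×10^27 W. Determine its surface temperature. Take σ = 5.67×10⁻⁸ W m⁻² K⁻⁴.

T ≈ 16500 K

From P = σAT⁴, T = (P / σA)^(1/4) = (2.78×10^27 / (5.67×10⁻⁸ × 6.58×10^17))^(1/4).
T = (7.45×10^16)^(1/4) = 16500 K.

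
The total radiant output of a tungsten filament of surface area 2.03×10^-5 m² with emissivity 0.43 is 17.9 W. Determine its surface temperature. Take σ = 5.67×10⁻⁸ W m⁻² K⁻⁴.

From P = εσAT⁴, T = (P / εσA)^(1/4) = (17.9 / (0.43 × 5.67×10⁻⁸ × 2.03×10^-5))^(1/4).
T = (3.62×10^13)^(1/4) = 2450 K.

T ≈ 2450 K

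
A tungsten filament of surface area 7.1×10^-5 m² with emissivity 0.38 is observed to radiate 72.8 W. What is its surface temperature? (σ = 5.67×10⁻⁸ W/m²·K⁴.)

T ≈ 2630 K

From P = εσAT⁴, T = (P / εσA)^(1/4) = (72.8 / (0.38 × 5.67×10⁻⁸ × 7.10×10^-5))^(1/4).
T = (4.76×10^13)^(1/4) = 2630 K.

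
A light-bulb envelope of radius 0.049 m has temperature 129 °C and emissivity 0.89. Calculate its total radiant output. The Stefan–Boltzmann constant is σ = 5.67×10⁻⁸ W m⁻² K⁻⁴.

P ≈ 39.8 W

A = 4πr² = 4π × (0.049)² = 0.0302 m².
129 °C = 402 K.
P = εσAT⁴ = 0.89 × 5.67×10⁻⁸ × 0.0302 × (402)⁴ = 0.89 × 5.67×10⁻⁸ × 0.0302 × 2.61×10^10.
P = 39.8 W.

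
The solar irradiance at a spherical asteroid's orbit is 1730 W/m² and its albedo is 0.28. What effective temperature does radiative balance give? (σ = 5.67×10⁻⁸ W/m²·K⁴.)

T ≈ 272 K

Power absorbed = (1−a)S·πR²; power emitted = 4πR²σT⁴. Equating and cancelling πR²:
T = ((1−a)S / 4σ)^(1/4) = (1250 / (4 × 5.67×10⁻⁸))^(1/4) = (5.49×10^9)^(1/4).
T = 272 K.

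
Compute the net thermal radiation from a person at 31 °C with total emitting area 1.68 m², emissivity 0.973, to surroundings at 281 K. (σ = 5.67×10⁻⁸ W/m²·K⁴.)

Q ≈ 214 W

Convert: 31 °C = 304 K.
Q = εσA(T⁴ − T_s⁴). T⁴ − T_s⁴ = (304)⁴ − (281)⁴ = 8.54×10^9 − 6.23×10^9 = 2.31×10^9 K⁴.
Q = 0.973 × 5.67×10⁻⁸ × 1.68 × 2.31×10^9 = 214 W.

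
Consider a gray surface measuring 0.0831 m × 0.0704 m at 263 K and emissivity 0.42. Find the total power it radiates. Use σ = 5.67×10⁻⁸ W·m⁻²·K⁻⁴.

P ≈ 0.667 W

A = 0.0831 × 0.0704 = 5.85×10^-3 m².
Stefan–Boltzmann: P = εσAT⁴ = 0.42 × 5.67×10⁻⁸ × 5.85×10^-3 × (263)⁴ = 0.42 × 5.67×10⁻⁸ × 5.85×10^-3 × 4.78×10^9.
P = 0.667 W.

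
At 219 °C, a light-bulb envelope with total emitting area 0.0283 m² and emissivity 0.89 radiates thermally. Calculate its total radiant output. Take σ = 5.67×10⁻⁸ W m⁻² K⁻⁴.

219 °C = 492 K.
P = εσAT⁴ = 0.89 × 5.67×10⁻⁸ × 0.0283 × (492)⁴ = 0.89 × 5.67×10⁻⁸ × 0.0283 × 5.86×10^10.
P = 83.7 W.

P ≈ 83.7 W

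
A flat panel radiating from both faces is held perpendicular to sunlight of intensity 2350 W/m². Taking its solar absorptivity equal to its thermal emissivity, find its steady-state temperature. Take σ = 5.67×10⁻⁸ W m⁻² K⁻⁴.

T ≈ 379 K

Absorbed flux αS = emitted flux 2εσT⁴ per unit area; with α = ε this gives T = (S/2σ)^(1/4).
T = (2350 / (2 × 5.67×10⁻⁸))^(1/4) = (2.07×10^10)^(1/4).
T = 379 K.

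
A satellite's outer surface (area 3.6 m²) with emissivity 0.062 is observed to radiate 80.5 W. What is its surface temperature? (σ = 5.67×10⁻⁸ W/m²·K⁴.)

T ≈ 282 K

From P = εσAT⁴, T = (P / εσA)^(1/4) = (80.5 / (0.062 × 5.67×10⁻⁸ × 3.60))^(1/4).
T = (6.36×10^9)^(1/4) = 282 K.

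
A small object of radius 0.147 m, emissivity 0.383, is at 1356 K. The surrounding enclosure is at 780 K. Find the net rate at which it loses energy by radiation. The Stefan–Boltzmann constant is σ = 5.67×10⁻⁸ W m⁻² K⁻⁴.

A = 4πr² = 4π × (0.147)² = 0.272 m².
Q = εσA(T⁴ − T_s⁴). T⁴ − T_s⁴ = (1356)⁴ − (780)⁴ = 3.38×10^12 − 3.70×10^11 = 3.01×10^12 K⁴.
Q = 0.383 × 5.67×10⁻⁸ × 0.272 × 3.01×10^12 = 17800 W.

Q ≈ 17800 W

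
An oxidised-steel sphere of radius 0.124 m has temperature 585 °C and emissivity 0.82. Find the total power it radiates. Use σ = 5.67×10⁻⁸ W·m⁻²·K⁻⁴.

A = 4πr² = 4π × (0.124)² = 0.193 m².
585 °C = 858 K.
P = εσAT⁴ = 0.82 × 5.67×10⁻⁸ × 0.193 × (858)⁴ = 0.82 × 5.67×10⁻⁸ × 0.193 × 5.42×10^11.
P = 4870 W.

P ≈ 4870 W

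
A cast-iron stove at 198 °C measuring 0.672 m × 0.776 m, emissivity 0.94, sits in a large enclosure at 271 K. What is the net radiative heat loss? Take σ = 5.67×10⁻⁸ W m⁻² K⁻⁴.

A = 0.672 × 0.776 = 0.521 m².
Convert: 198 °C = 471 K.
Q = εσA(T⁴ − T_s⁴). T⁴ − T_s⁴ = (471)⁴ − (271)⁴ = 4.92×10^10 − 5.39×10^9 = 4.38×10^10 K⁴.
Q = 0.94 × 5.67×10⁻⁸ × 0.521 × 4.38×10^10 = 1220 W.

Q ≈ 1220 W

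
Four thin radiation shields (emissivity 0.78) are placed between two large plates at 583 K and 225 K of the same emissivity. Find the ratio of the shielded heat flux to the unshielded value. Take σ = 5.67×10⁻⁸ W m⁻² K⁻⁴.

With N identical shields there are N+1 = 5 gaps in series, each with the same radiative resistance, so the flux falls to 1/(N+1) of its unshielded value.

ratio ≈ 0.200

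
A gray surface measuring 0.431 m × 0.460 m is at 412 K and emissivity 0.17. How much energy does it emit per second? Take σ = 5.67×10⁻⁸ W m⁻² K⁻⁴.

P ≈ 55.1 W

A = 0.431 × 0.460 = 0.198 m².
P = εσAT⁴ = 0.17 × 5.67×10⁻⁸ × 0.198 × (412)⁴ = 0.17 × 5.67×10⁻⁸ × 0.198 × 2.88×10^10.
P = 55.1 W.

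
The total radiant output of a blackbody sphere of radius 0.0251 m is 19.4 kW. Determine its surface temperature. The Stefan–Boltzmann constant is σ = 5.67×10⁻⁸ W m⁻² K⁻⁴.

T ≈ 2560 K

A = 4πr² = 4π × (0.0251)² = 7.92×10^-3 m².
From P = σAT⁴, T = (P / σA)^(1/4) = (19400 / (5.67×10⁻⁸ × 7.92×10^-3))^(1/4).
T = (4.32×10^13)^(1/4) = 2560 K.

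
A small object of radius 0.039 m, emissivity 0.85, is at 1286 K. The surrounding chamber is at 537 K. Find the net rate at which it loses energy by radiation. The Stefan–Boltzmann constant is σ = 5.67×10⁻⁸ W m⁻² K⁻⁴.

A = 4πr² = 4π × (0.039)² = 0.0191 m².
Q = εσA(T⁴ − T_s⁴). T⁴ − T_s⁴ = (1286)⁴ − (537)⁴ = 2.74×10^12 − 8.32×10^10 = 2.65×10^12 K⁴.
Q = 0.85 × 5.67×10⁻⁸ × 0.0191 × 2.65×10^12 = 2440 W.

Q ≈ 2440 W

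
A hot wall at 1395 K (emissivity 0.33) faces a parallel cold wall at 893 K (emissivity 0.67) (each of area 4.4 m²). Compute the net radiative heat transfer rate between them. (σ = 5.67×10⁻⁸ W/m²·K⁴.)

For two large parallel gray plates, q = σ(T₁⁴ − T₂⁴) / (1/ε₁ + 1/ε₂ − 1).
1/ε₁ + 1/ε₂ − 1 = 1/0.33 + 1/0.67 − 1 = 3.523.
T₁⁴ − T₂⁴ = 3.79×10^12 − 6.36×10^11 = 3.15×10^12 K⁴.
q = 5.67×10⁻⁸ × 3.15×10^12 / 3.523 = 50700 W/m².
Q = q·A = 50700 × 4.4 = 2.23×10^5 W.

Q ≈ 2.23×10^5 W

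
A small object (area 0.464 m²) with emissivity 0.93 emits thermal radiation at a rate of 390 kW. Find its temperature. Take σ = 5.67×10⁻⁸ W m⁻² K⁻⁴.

T ≈ 2000 K

From P = εσAT⁴, T = (P / εσA)^(1/4) = (3.90×10^5 / (0.93 × 5.67×10⁻⁸ × 0.464))^(1/4).
T = (1.59×10^13)^(1/4) = 2000 K.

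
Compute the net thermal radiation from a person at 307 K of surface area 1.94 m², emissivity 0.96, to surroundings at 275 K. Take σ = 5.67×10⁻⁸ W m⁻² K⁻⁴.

Q = εσA(T⁴ − T_s⁴). T⁴ − T_s⁴ = (307)⁴ − (275)⁴ = 8.88×10^9 − 5.72×10^9 = 3.16×10^9 K⁴.
Q = 0.96 × 5.67×10⁻⁸ × 1.94 × 3.16×10^9 = 334 W.

Q ≈ 334 W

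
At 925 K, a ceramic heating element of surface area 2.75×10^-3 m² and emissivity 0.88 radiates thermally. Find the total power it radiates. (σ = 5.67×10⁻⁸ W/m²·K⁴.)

P ≈ 100 W

P = εσAT⁴ = 0.88 × 5.67×10⁻⁸ × 2.75×10^-3 × (925)⁴ = 0.88 × 5.67×10⁻⁸ × 2.75×10^-3 × 7.32×10^11.
P = 100 W.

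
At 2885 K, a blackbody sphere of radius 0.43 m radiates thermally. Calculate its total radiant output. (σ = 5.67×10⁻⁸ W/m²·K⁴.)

A = 4πr² = 4π × (0.43)² = 2.32 m².
P = σAT⁴ = 5.67×10⁻⁸ × 2.32 × (2885)⁴ = 5.67×10⁻⁸ × 2.32 × 6.93×10^13.
P = 9.13×10^6 W.

P ≈ 9.13×10^6 W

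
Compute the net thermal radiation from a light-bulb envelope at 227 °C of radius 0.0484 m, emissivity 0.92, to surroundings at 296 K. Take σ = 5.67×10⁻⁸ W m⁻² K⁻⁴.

A = 4πr² = 4π × (0.0484)² = 0.0294 m².
Convert: 227 °C = 500 K.
Q = εσA(T⁴ − T_s⁴). T⁴ − T_s⁴ = (500)⁴ − (296)⁴ = 6.25×10^10 − 7.68×10^9 = 5.48×10^10 K⁴.
Q = 0.92 × 5.67×10⁻⁸ × 0.0294 × 5.48×10^10 = 84.2 W.

Q ≈ 84.2 W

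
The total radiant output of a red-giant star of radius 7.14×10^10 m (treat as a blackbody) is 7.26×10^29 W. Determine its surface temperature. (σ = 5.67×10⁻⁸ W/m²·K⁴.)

T ≈ 3760 K

A = 4πr² = 4π × (7.14×10^10)² = 6.41×10^22 m².
From P = σAT⁴, T = (P / σA)^(1/4) = (7.26×10^29 / (5.67×10⁻⁸ × 6.41×10^22))^(1/4).
T = (2.00×10^14)^(1/4) = 3760 K.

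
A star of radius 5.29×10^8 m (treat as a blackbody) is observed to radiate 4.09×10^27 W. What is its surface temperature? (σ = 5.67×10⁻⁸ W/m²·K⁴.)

T ≈ 12000 K

A = 4πr² = 4π × (5.29×10^8)² = 3.52×10^18 m².
From P = σAT⁴, T = (P / σA)^(1/4) = (4.09×10^27 / (5.67×10⁻⁸ × 3.52×10^18))^(1/4).
T = (2.05×10^16)^(1/4) = 12000 K.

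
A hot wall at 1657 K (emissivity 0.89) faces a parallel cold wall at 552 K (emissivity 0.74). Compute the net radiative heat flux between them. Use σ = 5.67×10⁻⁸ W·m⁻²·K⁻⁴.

q ≈ 2.86×10^5 W/m²

For two large parallel gray plates, q = σ(T₁⁴ − T₂⁴) / (1/ε₁ + 1/ε₂ − 1).
1/ε₁ + 1/ε₂ − 1 = 1/0.89 + 1/0.74 − 1 = 1.475.
T₁⁴ − T₂⁴ = 7.54×10^12 − 9.28×10^10 = 7.45×10^12 K⁴.
q = 5.67×10⁻⁸ × 7.45×10^12 / 1.475 = 2.86×10^5 W/m².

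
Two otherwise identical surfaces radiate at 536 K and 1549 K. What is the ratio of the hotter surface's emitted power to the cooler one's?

P ∝ T⁴, so the ratio is (1549/536)⁴ = (2.890)⁴ = 69.8.

ratio ≈ 69.8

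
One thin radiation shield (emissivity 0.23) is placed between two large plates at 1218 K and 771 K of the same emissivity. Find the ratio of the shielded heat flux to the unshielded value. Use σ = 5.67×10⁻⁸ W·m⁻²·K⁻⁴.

With N identical shields there are N+1 = 2 gaps in series, each with the same radiative resistance, so the flux falls to 1/(N+1) of its unshielded value.

ratio ≈ 0.500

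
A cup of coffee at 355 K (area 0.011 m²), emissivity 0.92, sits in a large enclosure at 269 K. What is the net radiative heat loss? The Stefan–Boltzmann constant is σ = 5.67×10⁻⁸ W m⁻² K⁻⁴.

Q ≈ 6.11 W

Q = εσA(T⁴ − T_s⁴). T⁴ − T_s⁴ = (355)⁴ − (269)⁴ = 1.59×10^10 − 5.24×10^9 = 1.06×10^10 K⁴.
Q = 0.92 × 5.67×10⁻⁸ × 0.0110 × 1.06×10^10 = 6.11 W.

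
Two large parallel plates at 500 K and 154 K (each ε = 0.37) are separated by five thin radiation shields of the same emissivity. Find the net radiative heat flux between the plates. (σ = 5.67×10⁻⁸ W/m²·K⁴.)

q ≈ 133 W/m²

Each of the 6 gaps contributes resistance (2/ε − 1) = 2/0.37 − 1 = 4.405; total = 26.43.
q = σ(T₁⁴ − T₂⁴) / 26.43 = 5.67×10⁻⁸ × 6.19×10^10 / 26.43 = 133 W/m².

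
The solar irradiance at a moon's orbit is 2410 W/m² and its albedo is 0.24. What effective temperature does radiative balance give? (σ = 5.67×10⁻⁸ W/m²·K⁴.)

Power absorbed = (1−a)S·πR²; power emitted = 4πR²σT⁴. Equating and cancelling πR²:
T = ((1−a)S / 4σ)^(1/4) = (1830 / (4 × 5.67×10⁻⁸))^(1/4) = (8.08×10^9)^(1/4).
T = 300 K.

T ≈ 300 K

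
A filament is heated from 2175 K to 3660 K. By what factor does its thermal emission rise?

P ∝ T⁴, so the ratio is (3660/2175)⁴ = (1.683)⁴ = 8.02.

ratio ≈ 8.02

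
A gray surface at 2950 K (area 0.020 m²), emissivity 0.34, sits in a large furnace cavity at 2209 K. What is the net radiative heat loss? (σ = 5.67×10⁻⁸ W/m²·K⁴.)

Q = εσA(T⁴ − T_s⁴). T⁴ − T_s⁴ = (2950)⁴ − (2209)⁴ = 7.57×10^13 − 2.38×10^13 = 5.19×10^13 K⁴.
Q = 0.34 × 5.67×10⁻⁸ × 0.0200 × 5.19×10^13 = 20000 W.

Q ≈ 20000 W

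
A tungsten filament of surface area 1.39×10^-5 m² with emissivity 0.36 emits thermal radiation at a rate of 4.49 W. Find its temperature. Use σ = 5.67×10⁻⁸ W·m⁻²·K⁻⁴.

T ≈ 1990 K

From P = εσAT⁴, T = (P / εσA)^(1/4) = (4.49 / (0.36 × 5.67×10⁻⁸ × 1.39×10^-5))^(1/4).
T = (1.58×10^13)^(1/4) = 1990 K.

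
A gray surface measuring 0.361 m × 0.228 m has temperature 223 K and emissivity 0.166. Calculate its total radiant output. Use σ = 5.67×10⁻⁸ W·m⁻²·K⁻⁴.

A = 0.361 × 0.228 = 0.0823 m².
P = εσAT⁴ = 0.166 × 5.67×10⁻⁸ × 0.0823 × (223)⁴ = 0.166 × 5.67×10⁻⁸ × 0.0823 × 2.47×10^9.
P = 1.92 W.

P ≈ 1.92 W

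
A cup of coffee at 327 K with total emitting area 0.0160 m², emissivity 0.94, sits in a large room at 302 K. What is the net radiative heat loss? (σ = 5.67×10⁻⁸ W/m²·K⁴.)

Q = εσA(T⁴ − T_s⁴). T⁴ − T_s⁴ = (327)⁴ − (302)⁴ = 1.14×10^10 − 8.32×10^9 = 3.12×10^9 K⁴.
Q = 0.94 × 5.67×10⁻⁸ × 0.0160 × 3.12×10^9 = 2.66 W.

Q ≈ 2.66 W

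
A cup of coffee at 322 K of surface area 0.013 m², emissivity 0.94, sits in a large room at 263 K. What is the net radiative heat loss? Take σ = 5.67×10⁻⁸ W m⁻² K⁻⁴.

Q ≈ 4.13 W

Q = εσA(T⁴ − T_s⁴). T⁴ − T_s⁴ = (322)⁴ − (263)⁴ = 1.08×10^10 − 4.78×10^9 = 5.97×10^9 K⁴.
Q = 0.94 × 5.67×10⁻⁸ × 0.0130 × 5.97×10^9 = 4.13 W.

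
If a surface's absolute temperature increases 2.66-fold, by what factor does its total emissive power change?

P ∝ T⁴, so the power scales as (2.66)⁴ = 50.1.

factor ≈ 50.1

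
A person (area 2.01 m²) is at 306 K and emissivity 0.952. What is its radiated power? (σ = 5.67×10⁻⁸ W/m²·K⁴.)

Stefan–Boltzmann: P = εσAT⁴ = 0.952 × 5.67×10⁻⁸ × 2.01 × (306)⁴ = 0.952 × 5.67×10⁻⁸ × 2.01 × 8.77×10^9.
P = 951 W.

P ≈ 951 W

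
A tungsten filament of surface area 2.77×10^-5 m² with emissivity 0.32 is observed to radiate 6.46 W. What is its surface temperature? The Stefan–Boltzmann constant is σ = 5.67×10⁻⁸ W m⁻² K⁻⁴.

From P = εσAT⁴, T = (P / εσA)^(1/4) = (6.46 / (0.32 × 5.67×10⁻⁸ × 2.77×10^-5))^(1/4).
T = (1.29×10^13)^(1/4) = 1890 K.

T ≈ 1890 K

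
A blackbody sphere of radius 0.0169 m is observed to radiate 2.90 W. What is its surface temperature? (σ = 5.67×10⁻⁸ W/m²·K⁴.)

A = 4πr² = 4π × (0.0169)² = 3.59×10^-3 m².
From P = σAT⁴, T = (P / σA)^(1/4) = (2.90 / (5.67×10⁻⁸ × 3.59×10^-3))^(1/4).
T = (1.43×10^10)^(1/4) = 346 K.

T ≈ 346 K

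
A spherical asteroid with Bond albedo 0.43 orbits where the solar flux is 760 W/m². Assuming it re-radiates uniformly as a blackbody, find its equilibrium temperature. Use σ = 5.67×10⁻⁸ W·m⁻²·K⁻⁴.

Power absorbed = (1−a)S·πR²; power emitted = 4πR²σT⁴. Equating and cancelling πR²:
T = ((1−a)S / 4σ)^(1/4) = (433 / (4 × 5.67×10⁻⁸))^(1/4) = (1.91×10^9)^(1/4).
T = 209 K.

T ≈ 209 K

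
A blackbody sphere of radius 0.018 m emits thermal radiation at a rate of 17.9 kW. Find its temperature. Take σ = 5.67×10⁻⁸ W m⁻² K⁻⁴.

T ≈ 2970 K

A = 4πr² = 4π × (0.018)² = 4.07×10^-3 m².
From P = σAT⁴, T = (P / σA)^(1/4) = (17900 / (5.67×10⁻⁸ × 4.07×10^-3))^(1/4).
T = (7.75×10^13)^(1/4) = 2970 K.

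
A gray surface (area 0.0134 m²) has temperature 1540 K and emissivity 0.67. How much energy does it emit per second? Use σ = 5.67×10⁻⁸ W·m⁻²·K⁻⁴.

Stefan–Boltzmann: P = εσAT⁴ = 0.67 × 5.67×10⁻⁸ × 0.0134 × (1540)⁴ = 0.67 × 5.67×10⁻⁸ × 0.0134 × 5.62×10^12.
P = 2860 W.

P ≈ 2860 W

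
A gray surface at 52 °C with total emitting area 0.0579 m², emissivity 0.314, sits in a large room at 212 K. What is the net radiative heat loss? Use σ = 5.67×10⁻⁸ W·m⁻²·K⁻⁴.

Q ≈ 9.42 W

Convert: 52 °C = 325 K.
Q = εσA(T⁴ − T_s⁴). T⁴ − T_s⁴ = (325)⁴ − (212)⁴ = 1.12×10^10 − 2.02×10^9 = 9.14×10^9 K⁴.
Q = 0.314 × 5.67×10⁻⁸ × 0.0579 × 9.14×10^9 = 9.42 W.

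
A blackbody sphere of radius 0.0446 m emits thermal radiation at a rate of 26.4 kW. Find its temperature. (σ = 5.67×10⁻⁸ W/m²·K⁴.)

T ≈ 2080 K

A = 4πr² = 4π × (0.0446)² = 0.0250 m².
From P = σAT⁴, T = (P / σA)^(1/4) = (26400 / (5.67×10⁻⁸ × 0.0250))^(1/4).
T = (1.86×10^13)^(1/4) = 2080 K.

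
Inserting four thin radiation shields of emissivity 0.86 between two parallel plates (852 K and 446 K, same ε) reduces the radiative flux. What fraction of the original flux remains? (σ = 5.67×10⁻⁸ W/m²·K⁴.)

With N identical shields there are N+1 = 5 gaps in series, each with the same radiative resistance, so the flux falls to 1/(N+1) of its unshielded value.

ratio ≈ 0.200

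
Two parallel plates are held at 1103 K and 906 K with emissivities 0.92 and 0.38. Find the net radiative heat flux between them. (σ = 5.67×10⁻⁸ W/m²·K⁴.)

For two large parallel gray plates, q = σ(T₁⁴ − T₂⁴) / (1/ε₁ + 1/ε₂ − 1).
1/ε₁ + 1/ε₂ − 1 = 1/0.92 + 1/0.38 − 1 = 2.719.
T₁⁴ − T₂⁴ = 1.48×10^12 − 6.74×10^11 = 8.06×10^11 K⁴.
q = 5.67×10⁻⁸ × 8.06×10^11 / 2.719 = 16800 W/m².

q ≈ 16800 W/m²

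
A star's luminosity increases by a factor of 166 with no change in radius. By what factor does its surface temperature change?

factor ≈ 3.59

P ∝ T⁴ ⇒ T ∝ P^(1/4), so T scales by (166)^(1/4) = 3.59.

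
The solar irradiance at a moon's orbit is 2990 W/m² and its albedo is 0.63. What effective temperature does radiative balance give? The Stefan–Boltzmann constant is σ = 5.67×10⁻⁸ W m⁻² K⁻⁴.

T ≈ 264 K

Power absorbed = (1−a)S·πR²; power emitted = 4πR²σT⁴. Equating and cancelling πR²:
T = ((1−a)S / 4σ)^(1/4) = (1110 / (4 × 5.67×10⁻⁸))^(1/4) = (4.88×10^9)^(1/4).
T = 264 K.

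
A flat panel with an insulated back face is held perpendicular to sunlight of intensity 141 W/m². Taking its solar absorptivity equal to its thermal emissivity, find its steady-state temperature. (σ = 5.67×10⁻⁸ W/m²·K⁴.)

Absorbed flux αS = emitted flux εσT⁴ (one radiating face); with α = ε, T = (S/σ)^(1/4).
T = (141 / 5.67×10⁻⁸)^(1/4) = (2.49×10^9)^(1/4).
T = 223 K.

T ≈ 223 K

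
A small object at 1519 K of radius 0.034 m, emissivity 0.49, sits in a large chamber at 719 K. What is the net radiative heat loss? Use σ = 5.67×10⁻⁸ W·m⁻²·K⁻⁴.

Q ≈ 2040 W

A = 4πr² = 4π × (0.034)² = 0.0145 m².
Q = εσA(T⁴ − T_s⁴). T⁴ − T_s⁴ = (1519)⁴ − (719)⁴ = 5.32×10^12 − 2.67×10^11 = 5.06×10^12 K⁴.
Q = 0.49 × 5.67×10⁻⁸ × 0.0145 × 5.06×10^12 = 2040 W.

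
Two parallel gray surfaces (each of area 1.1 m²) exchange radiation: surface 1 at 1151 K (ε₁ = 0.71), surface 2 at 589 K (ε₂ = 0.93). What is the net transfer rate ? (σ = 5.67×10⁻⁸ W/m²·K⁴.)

Q ≈ 68700 W

For two large parallel gray plates, q = σ(T₁⁴ − T₂⁴) / (1/ε₁ + 1/ε₂ − 1).
1/ε₁ + 1/ε₂ − 1 = 1/0.71 + 1/0.93 − 1 = 1.484.
T₁⁴ − T₂⁴ = 1.76×10^12 − 1.20×10^11 = 1.63×10^12 K⁴.
q = 5.67×10⁻⁸ × 1.63×10^12 / 1.484 = 62500 W/m².
Q = q·A = 62500 × 1.1 = 68700 W.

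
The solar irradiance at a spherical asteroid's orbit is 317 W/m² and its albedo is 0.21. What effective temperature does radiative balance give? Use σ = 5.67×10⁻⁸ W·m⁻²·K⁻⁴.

T ≈ 182 K

Power absorbed = (1−a)S·πR²; power emitted = 4πR²σT⁴. Equating and cancelling πR²:
T = ((1−a)S / 4σ)^(1/4) = (250 / (4 × 5.67×10⁻⁸))^(1/4) = (1.10×10^9)^(1/4).
T = 182 K.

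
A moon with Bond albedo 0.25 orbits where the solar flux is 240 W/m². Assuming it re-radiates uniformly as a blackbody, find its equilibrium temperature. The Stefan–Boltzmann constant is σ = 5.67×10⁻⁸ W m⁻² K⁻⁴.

Power absorbed = (1−a)S·πR²; power emitted = 4πR²σT⁴. Equating and cancelling πR²:
T = ((1−a)S / 4σ)^(1/4) = (180 / (4 × 5.67×10⁻⁸))^(1/4) = (7.94×10^8)^(1/4).
T = 168 K.

T ≈ 168 K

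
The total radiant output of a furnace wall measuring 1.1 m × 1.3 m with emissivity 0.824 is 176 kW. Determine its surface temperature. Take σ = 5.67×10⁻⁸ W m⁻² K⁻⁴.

T ≈ 1270 K

A = 1.1 × 1.3 = 1.43 m².
From P = εσAT⁴, T = (P / εσA)^(1/4) = (1.76×10^5 / (0.824 × 5.67×10⁻⁸ × 1.43))^(1/4).
T = (2.63×10^12)^(1/4) = 1270 K.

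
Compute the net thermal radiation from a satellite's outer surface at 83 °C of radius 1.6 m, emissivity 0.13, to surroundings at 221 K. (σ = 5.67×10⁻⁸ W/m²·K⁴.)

A = 4πr² = 4π × (1.6)² = 32.2 m².
Convert: 83 °C = 356 K.
Q = εσA(T⁴ − T_s⁴). T⁴ − T_s⁴ = (356)⁴ − (221)⁴ = 1.61×10^10 − 2.39×10^9 = 1.37×10^10 K⁴.
Q = 0.13 × 5.67×10⁻⁸ × 32.2 × 1.37×10^10 = 3240 W.

Q ≈ 3240 W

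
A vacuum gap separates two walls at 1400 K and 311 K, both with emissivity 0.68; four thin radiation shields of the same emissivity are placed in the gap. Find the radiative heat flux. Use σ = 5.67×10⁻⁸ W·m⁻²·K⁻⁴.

q ≈ 22400 W/m²

Each of the 5 gaps contributes resistance (2/ε − 1) = 2/0.68 − 1 = 1.941; total = 9.706.
q = σ(T₁⁴ − T₂⁴) / 9.706 = 5.67×10⁻⁸ × 3.83×10^12 / 9.706 = 22400 W/m².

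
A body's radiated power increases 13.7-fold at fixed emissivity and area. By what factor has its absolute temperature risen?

P ∝ T⁴ ⇒ T ∝ P^(1/4), so T scales by (13.7)^(1/4) = 1.92.

factor ≈ 1.92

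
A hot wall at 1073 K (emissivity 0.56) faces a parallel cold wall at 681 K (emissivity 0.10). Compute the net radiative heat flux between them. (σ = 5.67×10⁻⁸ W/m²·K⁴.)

For two large parallel gray plates, q = σ(T₁⁴ − T₂⁴) / (1/ε₁ + 1/ε₂ − 1).
1/ε₁ + 1/ε₂ − 1 = 1/0.56 + 1/0.10 − 1 = 10.79.
T₁⁴ − T₂⁴ = 1.33×10^12 − 2.15×10^11 = 1.11×10^12 K⁴.
q = 5.67×10⁻⁸ × 1.11×10^12 / 10.79 = 5840 W/m².

q ≈ 5840 W/m²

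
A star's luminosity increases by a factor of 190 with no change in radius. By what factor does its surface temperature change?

factor ≈ 3.71

P ∝ T⁴ ⇒ T ∝ P^(1/4), so T scales by (190)^(1/4) = 3.71.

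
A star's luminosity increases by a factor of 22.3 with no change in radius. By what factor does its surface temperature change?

factor ≈ 2.17

P ∝ T⁴ ⇒ T ∝ P^(1/4), so T scales by (22.3)^(1/4) = 2.17.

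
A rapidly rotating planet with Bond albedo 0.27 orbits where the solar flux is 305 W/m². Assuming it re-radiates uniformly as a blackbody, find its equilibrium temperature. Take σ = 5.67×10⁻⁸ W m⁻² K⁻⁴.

Power absorbed = (1−a)S·πR²; power emitted = 4πR²σT⁴. Equating and cancelling πR²:
T = ((1−a)S / 4σ)^(1/4) = (223 / (4 × 5.67×10⁻⁸))^(1/4) = (9.82×10^8)^(1/4).
T = 177 K.

T ≈ 177 K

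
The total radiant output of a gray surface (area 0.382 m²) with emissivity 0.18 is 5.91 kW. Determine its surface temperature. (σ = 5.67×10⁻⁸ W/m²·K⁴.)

T ≈ 1110 K

From P = εσAT⁴, T = (P / εσA)^(1/4) = (5910 / (0.18 × 5.67×10⁻⁸ × 0.382))^(1/4).
T = (1.52×10^12)^(1/4) = 1110 K.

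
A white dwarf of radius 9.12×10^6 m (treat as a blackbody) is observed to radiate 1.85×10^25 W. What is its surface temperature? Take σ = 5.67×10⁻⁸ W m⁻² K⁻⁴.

A = 4πr² = 4π × (9.12×10^6)² = 1.05×10^15 m².
From P = σAT⁴, T = (P / σA)^(1/4) = (1.85×10^25 / (5.67×10⁻⁸ × 1.05×10^15))^(1/4).
T = (3.12×10^17)^(1/4) = 23600 K.

T ≈ 23600 K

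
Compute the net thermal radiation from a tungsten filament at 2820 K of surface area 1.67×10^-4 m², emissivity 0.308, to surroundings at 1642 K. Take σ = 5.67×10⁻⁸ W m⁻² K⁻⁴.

Q = εσA(T⁴ − T_s⁴). T⁴ − T_s⁴ = (2820)⁴ − (1642)⁴ = 6.32×10^13 − 7.27×10^12 = 5.60×10^13 K⁴.
Q = 0.308 × 5.67×10⁻⁸ × 1.67×10^-4 × 5.60×10^13 = 163 W.

Q ≈ 163 W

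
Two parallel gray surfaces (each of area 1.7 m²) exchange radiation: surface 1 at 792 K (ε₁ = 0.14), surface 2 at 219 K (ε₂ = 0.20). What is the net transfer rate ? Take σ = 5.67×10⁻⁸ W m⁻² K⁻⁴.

Q ≈ 3380 W

For two large parallel gray plates, q = σ(T₁⁴ − T₂⁴) / (1/ε₁ + 1/ε₂ − 1).
1/ε₁ + 1/ε₂ − 1 = 1/0.14 + 1/0.20 − 1 = 11.14.
T₁⁴ − T₂⁴ = 3.93×10^11 − 2.30×10^9 = 3.91×10^11 K⁴.
q = 5.67×10⁻⁸ × 3.91×10^11 / 11.14 = 1990 W/m².
Q = q·A = 1990 × 1.7 = 3380 W.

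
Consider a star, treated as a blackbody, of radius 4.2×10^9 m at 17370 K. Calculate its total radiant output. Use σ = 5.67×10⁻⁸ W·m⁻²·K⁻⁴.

P ≈ 1.14×10^30 W

A = 4πr² = 4π × (4.2×10^9)² = 2.22×10^20 m².
P = σAT⁴ = 5.67×10⁻⁸ × 2.22×10^20 × (17370)⁴ = 5.67×10⁻⁸ × 2.22×10^20 × 9.10×10^16.
P = 1.14×10^30 W.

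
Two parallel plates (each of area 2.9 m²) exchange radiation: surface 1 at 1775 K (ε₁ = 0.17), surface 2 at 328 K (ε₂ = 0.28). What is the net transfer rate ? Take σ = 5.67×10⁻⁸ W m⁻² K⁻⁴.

Q ≈ 1.93×10^5 W

For two large parallel gray plates, q = σ(T₁⁴ − T₂⁴) / (1/ε₁ + 1/ε₂ − 1).
1/ε₁ + 1/ε₂ − 1 = 1/0.17 + 1/0.28 − 1 = 8.454.
T₁⁴ − T₂⁴ = 9.93×10^12 − 1.16×10^10 = 9.91×10^12 K⁴.
q = 5.67×10⁻⁸ × 9.91×10^12 / 8.454 = 66500 W/m².
Q = q·A = 66500 × 2.9 = 1.93×10^5 W.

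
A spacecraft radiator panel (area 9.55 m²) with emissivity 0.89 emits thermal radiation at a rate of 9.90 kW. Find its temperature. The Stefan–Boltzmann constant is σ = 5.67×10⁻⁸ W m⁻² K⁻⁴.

T ≈ 379 K

From P = εσAT⁴, T = (P / εσA)^(1/4) = (9900 / (0.89 × 5.67×10⁻⁸ × 9.55))^(1/4).
T = (2.05×10^10)^(1/4) = 379 K.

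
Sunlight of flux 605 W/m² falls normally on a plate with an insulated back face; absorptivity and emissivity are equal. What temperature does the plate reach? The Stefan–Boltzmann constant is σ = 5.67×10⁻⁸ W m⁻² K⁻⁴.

T ≈ 321 K

Absorbed flux αS = emitted flux εσT⁴ (one radiating face); with α = ε, T = (S/σ)^(1/4).
T = (605 / 5.67×10⁻⁸)^(1/4) = (1.07×10^10)^(1/4).
T = 321 K.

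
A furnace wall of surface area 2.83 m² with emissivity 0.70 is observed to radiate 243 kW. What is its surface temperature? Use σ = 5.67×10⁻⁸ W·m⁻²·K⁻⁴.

T ≈ 1210 K

From P = εσAT⁴, T = (P / εσA)^(1/4) = (2.43×10^5 / (0.70 × 5.67×10⁻⁸ × 2.83))^(1/4).
T = (2.16×10^12)^(1/4) = 1210 K.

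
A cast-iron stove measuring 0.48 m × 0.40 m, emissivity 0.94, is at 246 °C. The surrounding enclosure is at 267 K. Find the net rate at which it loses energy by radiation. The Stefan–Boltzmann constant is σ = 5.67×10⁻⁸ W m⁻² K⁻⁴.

A = 0.48 × 0.40 = 0.192 m².
Convert: 246 °C = 519 K.
Q = εσA(T⁴ − T_s⁴). T⁴ − T_s⁴ = (519)⁴ − (267)⁴ = 7.26×10^10 − 5.08×10^9 = 6.75×10^10 K⁴.
Q = 0.94 × 5.67×10⁻⁸ × 0.192 × 6.75×10^10 = 690 W.

Q ≈ 690 W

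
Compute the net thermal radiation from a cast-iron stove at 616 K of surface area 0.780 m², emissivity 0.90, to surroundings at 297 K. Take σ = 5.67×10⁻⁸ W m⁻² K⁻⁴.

Q = εσA(T⁴ − T_s⁴). T⁴ − T_s⁴ = (616)⁴ − (297)⁴ = 1.44×10^11 − 7.78×10^9 = 1.36×10^11 K⁴.
Q = 0.90 × 5.67×10⁻⁸ × 0.780 × 1.36×10^11 = 5420 W.

Q ≈ 5420 W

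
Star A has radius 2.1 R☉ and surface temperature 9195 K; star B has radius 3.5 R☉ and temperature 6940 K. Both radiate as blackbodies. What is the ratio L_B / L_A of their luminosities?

L_B/L_A ≈ 0.901

L = 4πR²σT⁴ ∝ R²T⁴, so L_B/L_A = (3.5/2.1)² × (6940/9195)⁴ = 2.78 × 0.325 = 0.901.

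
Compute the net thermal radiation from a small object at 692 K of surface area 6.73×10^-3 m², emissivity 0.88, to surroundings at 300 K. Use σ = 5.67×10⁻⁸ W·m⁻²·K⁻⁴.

Q = εσA(T⁴ − T_s⁴). T⁴ − T_s⁴ = (692)⁴ − (300)⁴ = 2.29×10^11 − 8.10×10^9 = 2.21×10^11 K⁴.
Q = 0.88 × 5.67×10⁻⁸ × 6.73×10^-3 × 2.21×10^11 = 74.3 W.

Q ≈ 74.3 W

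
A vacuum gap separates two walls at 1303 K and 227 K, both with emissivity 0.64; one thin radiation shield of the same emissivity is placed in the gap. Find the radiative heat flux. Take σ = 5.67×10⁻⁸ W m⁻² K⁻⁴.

q ≈ 38400 W/m²

Each of the 2 gaps contributes resistance (2/ε − 1) = 2/0.64 − 1 = 2.125; total = 4.250.
q = σ(T₁⁴ − T₂⁴) / 4.250 = 5.67×10⁻⁸ × 2.88×10^12 / 4.250 = 38400 W/m².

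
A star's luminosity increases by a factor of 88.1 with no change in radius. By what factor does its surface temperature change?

P ∝ T⁴ ⇒ T ∝ P^(1/4), so T scales by (88.1)^(1/4) = 3.06.

factor ≈ 3.06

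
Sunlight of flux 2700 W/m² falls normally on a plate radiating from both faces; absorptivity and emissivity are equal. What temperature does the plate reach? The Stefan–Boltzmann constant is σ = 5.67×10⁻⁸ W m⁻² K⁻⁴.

T ≈ 393 K

Absorbed flux αS = emitted flux 2εσT⁴ per unit area; with α = ε this gives T = (S/2σ)^(1/4).
T = (2700 / (2 × 5.67×10⁻⁸))^(1/4) = (2.38×10^10)^(1/4).
T = 393 K.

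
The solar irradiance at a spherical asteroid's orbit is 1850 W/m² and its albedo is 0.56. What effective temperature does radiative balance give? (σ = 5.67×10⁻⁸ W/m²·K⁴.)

T ≈ 245 K

Power absorbed = (1−a)S·πR²; power emitted = 4πR²σT⁴. Equating and cancelling πR²:
T = ((1−a)S / 4σ)^(1/4) = (814 / (4 × 5.67×10⁻⁸))^(1/4) = (3.59×10^9)^(1/4).
T = 245 K.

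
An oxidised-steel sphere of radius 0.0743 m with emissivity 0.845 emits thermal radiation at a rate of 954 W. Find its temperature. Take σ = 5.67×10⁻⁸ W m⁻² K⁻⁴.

T ≈ 732 K

A = 4πr² = 4π × (0.0743)² = 0.0694 m².
From P = εσAT⁴, T = (P / εσA)^(1/4) = (954 / (0.845 × 5.67×10⁻⁸ × 0.0694))^(1/4).
T = (2.87×10^11)^(1/4) = 732 K.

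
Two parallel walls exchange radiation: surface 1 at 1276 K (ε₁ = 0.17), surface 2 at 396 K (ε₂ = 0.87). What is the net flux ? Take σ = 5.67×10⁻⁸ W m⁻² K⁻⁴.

For two large parallel gray plates, q = σ(T₁⁴ − T₂⁴) / (1/ε₁ + 1/ε₂ − 1).
1/ε₁ + 1/ε₂ − 1 = 1/0.17 + 1/0.87 − 1 = 6.032.
T₁⁴ − T₂⁴ = 2.65×10^12 − 2.46×10^10 = 2.63×10^12 K⁴.
q = 5.67×10⁻⁸ × 2.63×10^12 / 6.032 = 24700 W/m².

q ≈ 24700 W/m²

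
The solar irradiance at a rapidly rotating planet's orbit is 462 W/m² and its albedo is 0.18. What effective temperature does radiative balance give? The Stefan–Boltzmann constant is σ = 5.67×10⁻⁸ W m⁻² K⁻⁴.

T ≈ 202 K

Power absorbed = (1−a)S·πR²; power emitted = 4πR²σT⁴. Equating and cancelling πR²:
T = ((1−a)S / 4σ)^(1/4) = (379 / (4 × 5.67×10⁻⁸))^(1/4) = (1.67×10^9)^(1/4).
T = 202 K.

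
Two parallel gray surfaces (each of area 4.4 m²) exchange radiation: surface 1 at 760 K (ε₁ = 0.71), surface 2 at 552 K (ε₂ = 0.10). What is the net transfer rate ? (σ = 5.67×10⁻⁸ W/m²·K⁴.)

For two large parallel gray plates, q = σ(T₁⁴ − T₂⁴) / (1/ε₁ + 1/ε₂ − 1).
1/ε₁ + 1/ε₂ − 1 = 1/0.71 + 1/0.10 − 1 = 10.41.
T₁⁴ − T₂⁴ = 3.34×10^11 − 9.28×10^10 = 2.41×10^11 K⁴.
q = 5.67×10⁻⁸ × 2.41×10^11 / 10.41 = 1310 W/m².
Q = q·A = 1310 × 4.4 = 5770 W.

Q ≈ 5770 W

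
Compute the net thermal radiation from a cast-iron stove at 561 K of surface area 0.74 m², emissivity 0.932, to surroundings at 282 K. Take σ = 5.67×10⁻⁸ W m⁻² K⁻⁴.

Q = εσA(T⁴ − T_s⁴). T⁴ − T_s⁴ = (561)⁴ − (282)⁴ = 9.90×10^10 − 6.32×10^9 = 9.27×10^10 K⁴.
Q = 0.932 × 5.67×10⁻⁸ × 0.740 × 9.27×10^10 = 3630 W.

Q ≈ 3630 W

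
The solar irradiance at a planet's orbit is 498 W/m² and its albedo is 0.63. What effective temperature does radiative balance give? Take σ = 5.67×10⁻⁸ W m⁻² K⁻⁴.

Power absorbed = (1−a)S·πR²; power emitted = 4πR²σT⁴. Equating and cancelling πR²:
T = ((1−a)S / 4σ)^(1/4) = (184 / (4 × 5.67×10⁻⁸))^(1/4) = (8.12×10^8)^(1/4).
T = 169 K.

T ≈ 169 K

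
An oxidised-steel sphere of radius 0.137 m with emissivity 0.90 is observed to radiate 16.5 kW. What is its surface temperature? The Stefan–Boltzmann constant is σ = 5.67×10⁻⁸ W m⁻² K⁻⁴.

A = 4πr² = 4π × (0.137)² = 0.236 m².
From P = εσAT⁴, T = (P / εσA)^(1/4) = (16500 / (0.90 × 5.67×10⁻⁸ × 0.236))^(1/4).
T = (1.37×10^12)^(1/4) = 1080 K.

T ≈ 1080 K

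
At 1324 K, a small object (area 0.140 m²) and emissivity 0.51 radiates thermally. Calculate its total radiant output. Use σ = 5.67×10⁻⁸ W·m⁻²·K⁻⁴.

P ≈ 12400 W

Stefan–Boltzmann: P = εσAT⁴ = 0.51 × 5.67×10⁻⁸ × 0.140 × (1324)⁴ = 0.51 × 5.67×10⁻⁸ × 0.140 × 3.07×10^12.
P = 12400 W.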